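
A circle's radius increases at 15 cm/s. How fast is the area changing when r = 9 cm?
270π cm²/s

A = πr²
dA/dt = 2πr · dr/dt = 2π(9)(15) = 270π cm²/s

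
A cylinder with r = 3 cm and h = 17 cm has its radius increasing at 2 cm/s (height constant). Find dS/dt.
92π cm²/s

S = 2πrh + 2πr² (lateral + bases)
dS/dt = (2πh + 4πr)·dr/dt = (2π·17 + 4π·3)·2
= 92π cm²/s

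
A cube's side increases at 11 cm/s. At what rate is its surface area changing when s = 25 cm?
3300 cm²/s

A = 6s²
dA/dt = 12s · ds/dt = 12·25·11 = 3300 cm²/s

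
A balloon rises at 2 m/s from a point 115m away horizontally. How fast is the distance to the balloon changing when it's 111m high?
111√25546/12773 ≈ 1.389 m/s

z² = 115² + y²
z = √(115² + 111²) = √25546
dz/dt = y/z · dy/dt = 111/√25546 · 2 = 111√25546/12773 ≈ 1.389 m/s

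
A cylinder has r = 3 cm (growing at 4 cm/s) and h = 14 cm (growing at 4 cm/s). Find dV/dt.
372π cm³/s

V = πr²h
dV/dt = 2πrh·dr/dt + πr²·dh/dt
= 2π(3)(14)(4) + π(3)²(4)
= 372π cm³/s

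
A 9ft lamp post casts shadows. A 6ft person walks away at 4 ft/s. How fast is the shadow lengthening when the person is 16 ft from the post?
8 ft/s

By similar triangles: 9/(x+s) = 6/s
Solving: s = 6x/3
ds/dt = 6/3 · dx/dt = 2 · 4 = 8 ft/s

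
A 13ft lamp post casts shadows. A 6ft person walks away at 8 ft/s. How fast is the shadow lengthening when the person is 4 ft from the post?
48/7 ft/s

By similar triangles: 13/(x+s) = 6/s
Solving: s = 6x/7
ds/dt = 6/7 · dx/dt = 6/7 · 8 = 48/7 ft/s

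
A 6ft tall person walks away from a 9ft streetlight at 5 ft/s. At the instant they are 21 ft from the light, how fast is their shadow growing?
10 ft/s

By similar triangles: 9/(x+s) = 6/s
Solving: s = 6x/3
ds/dt = 6/3 · dx/dt = 2 · 5 = 10 ft/s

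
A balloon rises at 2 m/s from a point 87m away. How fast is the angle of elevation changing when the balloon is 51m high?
0.017109 rad/s

tan(θ) = y/87
sec²(θ) · dθ/dt = (1/87) · dy/dt
dθ/dt = cos²(θ)/87 · 2 = 87/(87² + 51²) · 2
dθ/dt = 0.017109 rad/s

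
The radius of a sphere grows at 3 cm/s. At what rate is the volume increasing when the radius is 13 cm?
2028π cm³/s

V = (4/3)πr³
dV/dt = dV/dr · dr/dt = 4πr² · 3
At r = 13: dV/dt = 2028π cm³/s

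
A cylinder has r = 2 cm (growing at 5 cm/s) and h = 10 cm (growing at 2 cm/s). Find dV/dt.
208π cm³/s

V = πr²h
dV/dt = 2πrh·dr/dt + πr²·dh/dt
= 2π(2)(10)(5) + π(2)²(2)
= 208π cm³/s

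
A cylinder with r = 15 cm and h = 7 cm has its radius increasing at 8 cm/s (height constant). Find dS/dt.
592π cm²/s

S = 2πrh + 2πr² (lateral + bases)
dS/dt = (2πh + 4πr)·dr/dt = (2π·7 + 4π·15)·8
= 592π cm²/s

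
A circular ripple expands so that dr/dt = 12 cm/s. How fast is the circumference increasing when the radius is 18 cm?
24π cm/s

C = 2πr
dC/dt = 2π · dr/dt = 2π · 12 = 24π cm/s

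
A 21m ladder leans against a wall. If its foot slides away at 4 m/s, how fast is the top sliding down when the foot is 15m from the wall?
5√6/3 ≈ 4.082 m/s

x² + y² = 21²
2x·dx/dt + 2y·dy/dt = 0
dy/dt = -x/y · dx/dt = -15/(6√6) · 4 = -5√6/3 m/s
The top is descending at 5√6/3 ≈ 4.082 m/s.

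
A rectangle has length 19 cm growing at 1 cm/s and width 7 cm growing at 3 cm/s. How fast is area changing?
64 cm²/s

A = lw
dA/dt = w·dl/dt + l·dw/dt = 7·1 + 19·3 = 64 cm²/s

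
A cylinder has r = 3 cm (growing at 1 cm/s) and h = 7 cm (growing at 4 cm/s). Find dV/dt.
78π cm³/s

V = πr²h
dV/dt = 2πrh·dr/dt + πr²·dh/dt
= 2π(3)(7)(1) + π(3)²(4)
= 78π cm³/s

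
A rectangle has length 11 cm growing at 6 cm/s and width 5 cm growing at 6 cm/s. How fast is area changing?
96 cm²/s

A = lw
dA/dt = w·dl/dt + l·dw/dt = 5·6 + 11·6 = 96 cm²/s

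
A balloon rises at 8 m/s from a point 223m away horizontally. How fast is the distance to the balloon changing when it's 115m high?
460√62954/31477 ≈ 3.667 m/s

z² = 223² + y²
z = √(223² + 115²) = √62954
dz/dt = y/z · dy/dt = 115/√62954 · 8 = 460√62954/31477 ≈ 3.667 m/s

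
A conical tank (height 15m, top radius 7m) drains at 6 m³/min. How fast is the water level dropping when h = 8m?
675/(1568π) ≈ 0.137 m/min

r/h = 7/15, so r = (7/15)h
V = (1/3)πr²h = (1/3)π((7/15)h)²h = (49/675)πh³
dV/dh = (49/225)πh²
dh/dt = (dV/dt)/(dV/dh) = -6/((49/225)π·8²) = -675/(1568π) m/min
The level is dropping at 675/(1568π) ≈ 0.137 m/min.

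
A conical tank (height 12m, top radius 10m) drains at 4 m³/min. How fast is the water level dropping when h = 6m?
4/(25π) ≈ 0.05093 m/min

r/h = 10/12, so r = (5/6)h
V = (1/3)πr²h = (1/3)π((5/6)h)²h = (25/108)πh³
dV/dh = (25/36)πh²
dh/dt = (dV/dt)/(dV/dh) = -4/((25/36)π·6²) = -4/(25π) m/min
The level is dropping at 4/(25π) ≈ 0.05093 m/min.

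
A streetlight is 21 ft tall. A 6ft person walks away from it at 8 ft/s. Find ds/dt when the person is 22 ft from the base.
16/5 ft/s

By similar triangles: 21/(x+s) = 6/s
Solving: s = 6x/15
ds/dt = 6/15 · dx/dt = 2/5 · 8 = 16/5 ft/s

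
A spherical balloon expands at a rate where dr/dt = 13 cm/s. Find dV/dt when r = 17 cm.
15028π cm³/s

V = (4/3)πr³
dV/dt = dV/dr · dr/dt = 4πr² · 13
At r = 17: dV/dt = 15028π cm³/s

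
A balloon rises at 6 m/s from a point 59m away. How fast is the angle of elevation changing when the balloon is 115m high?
0.02119 rad/s

tan(θ) = y/59
sec²(θ) · dθ/dt = (1/59) · dy/dt
dθ/dt = cos²(θ)/59 · 6 = 59/(59² + 115²) · 6
dθ/dt = 0.02119 rad/s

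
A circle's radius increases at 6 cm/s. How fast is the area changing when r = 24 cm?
288π cm²/s

A = πr²
dA/dt = 2πr · dr/dt = 2π(24)(6) = 288π cm²/s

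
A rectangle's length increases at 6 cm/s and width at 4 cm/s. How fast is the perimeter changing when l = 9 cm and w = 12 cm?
20 cm/s

P = 2(l + w)
dP/dt = 2(dl/dt + dw/dt) = 2(6 + 4) = 20 cm/s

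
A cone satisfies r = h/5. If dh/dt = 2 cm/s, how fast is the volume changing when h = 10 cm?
8π cm³/s

V = (1/3)π(h/5)²h = πh³/75
dV/dt = πh²/25 · 2
At h = 10: dV/dt = 8π cm³/s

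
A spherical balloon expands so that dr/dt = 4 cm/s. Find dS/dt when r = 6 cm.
192π cm²/s

S = 4πr²
dS/dt = dS/dr · dr/dt = 8πr · 4
At r = 6: dS/dt = 192π cm²/s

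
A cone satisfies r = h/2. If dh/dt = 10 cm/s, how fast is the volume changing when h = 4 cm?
40π cm³/s

V = (1/3)π(h/2)²h = πh³/12
dV/dt = πh²/4 · 10
At h = 4: dV/dt = 40π cm³/s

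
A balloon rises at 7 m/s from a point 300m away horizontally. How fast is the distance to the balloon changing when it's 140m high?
49√274/274 ≈ 2.96 m/s

z² = 300² + y²
z = √(300² + 140²) = 20√274
dz/dt = y/z · dy/dt = 140/(20√274) · 7 = 49√274/274 ≈ 2.96 m/s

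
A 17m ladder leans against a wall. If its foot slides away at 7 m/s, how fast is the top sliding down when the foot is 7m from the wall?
49√15/60 ≈ 3.163 m/s

x² + y² = 17²
2x·dx/dt + 2y·dy/dt = 0
dy/dt = -x/y · dx/dt = -7/(4√15) · 7 = -49√15/60 m/s
The top is descending at 49√15/60 ≈ 3.163 m/s.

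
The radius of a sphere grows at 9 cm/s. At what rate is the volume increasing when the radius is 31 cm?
34596π cm³/s

V = (4/3)πr³
dV/dt = dV/dr · dr/dt = 4πr² · 9
At r = 31: dV/dt = 34596π cm³/s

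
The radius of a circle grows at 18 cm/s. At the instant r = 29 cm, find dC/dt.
36π cm/s

C = 2πr
dC/dt = 2π · dr/dt = 2π · 18 = 36π cm/s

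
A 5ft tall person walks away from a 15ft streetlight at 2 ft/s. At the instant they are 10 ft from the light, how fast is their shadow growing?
1 ft/s

By similar triangles: 15/(x+s) = 5/s
Solving: s = 5x/10
ds/dt = 5/10 · dx/dt = 1/2 · 2 = 1 ft/s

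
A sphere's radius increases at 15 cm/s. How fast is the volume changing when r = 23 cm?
31740π cm³/s

V = (4/3)πr³
dV/dt = dV/dr · dr/dt = 4πr² · 15
At r = 23: dV/dt = 31740π cm³/s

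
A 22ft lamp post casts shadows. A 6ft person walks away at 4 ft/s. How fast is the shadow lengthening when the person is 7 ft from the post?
3/2 ft/s

By similar triangles: 22/(x+s) = 6/s
Solving: s = 6x/16
ds/dt = 6/16 · dx/dt = 3/8 · 4 = 3/2 ft/s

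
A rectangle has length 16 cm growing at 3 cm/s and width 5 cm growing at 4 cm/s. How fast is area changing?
79 cm²/s

A = lw
dA/dt = w·dl/dt + l·dw/dt = 5·3 + 16·4 = 79 cm²/s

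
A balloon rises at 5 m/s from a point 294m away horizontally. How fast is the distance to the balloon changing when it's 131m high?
655√613/7969 ≈ 2.035 m/s

z² = 294² + y²
z = √(294² + 131²) = 13√613
dz/dt = y/z · dy/dt = 131/(13√613) · 5 = 655√613/7969 ≈ 2.035 m/s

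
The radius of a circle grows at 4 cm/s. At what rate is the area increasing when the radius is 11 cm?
88π cm²/s

A = πr²
dA/dt = 2πr · dr/dt = 2π(11)(4) = 88π cm²/s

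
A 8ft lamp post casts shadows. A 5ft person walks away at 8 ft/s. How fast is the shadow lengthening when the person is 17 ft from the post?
40/3 ft/s

By similar triangles: 8/(x+s) = 5/s
Solving: s = 5x/3
ds/dt = 5/3 · dx/dt = 5/3 · 8 = 40/3 ft/s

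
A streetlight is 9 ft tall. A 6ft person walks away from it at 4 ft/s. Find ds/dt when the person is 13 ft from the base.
8 ft/s

By similar triangles: 9/(x+s) = 6/s
Solving: s = 6x/3
ds/dt = 6/3 · dx/dt = 2 · 4 = 8 ft/s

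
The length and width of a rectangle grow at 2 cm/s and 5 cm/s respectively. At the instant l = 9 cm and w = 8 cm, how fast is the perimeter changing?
14 cm/s

P = 2(l + w)
dP/dt = 2(dl/dt + dw/dt) = 2(2 + 5) = 14 cm/s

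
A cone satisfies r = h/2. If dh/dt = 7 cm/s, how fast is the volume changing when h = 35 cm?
8575π/4 cm³/s

V = (1/3)π(h/2)²h = πh³/12
dV/dt = πh²/4 · 7
At h = 35: dV/dt = 8575π/4 cm³/s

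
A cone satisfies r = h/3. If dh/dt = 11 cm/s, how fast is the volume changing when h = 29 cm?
9251π/9 cm³/s

V = (1/3)π(h/3)²h = πh³/27
dV/dt = πh²/9 · 11
At h = 29: dV/dt = 9251π/9 cm³/s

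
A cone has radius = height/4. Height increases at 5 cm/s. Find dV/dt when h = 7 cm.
245π/16 cm³/s

V = (1/3)π(h/4)²h = πh³/48
dV/dt = πh²/16 · 5
At h = 7: dV/dt = 245π/16 cm³/s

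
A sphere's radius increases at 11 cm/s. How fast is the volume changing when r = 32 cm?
45056π cm³/s

V = (4/3)πr³
dV/dt = dV/dr · dr/dt = 4πr² · 11
At r = 32: dV/dt = 45056π cm³/s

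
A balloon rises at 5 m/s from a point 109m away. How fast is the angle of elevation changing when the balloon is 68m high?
0.03302 rad/s

tan(θ) = y/109
sec²(θ) · dθ/dt = (1/109) · dy/dt
dθ/dt = cos²(θ)/109 · 5 = 109/(109² + 68²) · 5
dθ/dt = 0.03302 rad/s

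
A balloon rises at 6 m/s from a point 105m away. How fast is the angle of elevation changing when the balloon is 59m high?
0.04343 rad/s

tan(θ) = y/105
sec²(θ) · dθ/dt = (1/105) · dy/dt
dθ/dt = cos²(θ)/105 · 6 = 105/(105² + 59²) · 6
dθ/dt = 0.04343 rad/s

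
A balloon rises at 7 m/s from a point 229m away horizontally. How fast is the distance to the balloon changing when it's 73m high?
511√57770/57770 ≈ 2.126 m/s

z² = 229² + y²
z = √(229² + 73²) = √57770
dz/dt = y/z · dy/dt = 73/√57770 · 7 = 511√57770/57770 ≈ 2.126 m/s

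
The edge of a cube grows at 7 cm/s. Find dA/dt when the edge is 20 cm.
1680 cm²/s

A = 6s²
dA/dt = 12s · ds/dt = 12·20·7 = 1680 cm²/s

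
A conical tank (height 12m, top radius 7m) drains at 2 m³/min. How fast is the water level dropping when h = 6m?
8/(49π) ≈ 0.05197 m/min

r/h = 7/12, so r = (7/12)h
V = (1/3)πr²h = (1/3)π((7/12)h)²h = (49/432)πh³
dV/dh = (49/144)πh²
dh/dt = (dV/dt)/(dV/dh) = -2/((49/144)π·6²) = -8/(49π) m/min
The level is dropping at 8/(49π) ≈ 0.05197 m/min.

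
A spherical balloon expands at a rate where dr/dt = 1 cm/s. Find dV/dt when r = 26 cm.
2704π cm³/s

V = (4/3)πr³
dV/dt = dV/dr · dr/dt = 4πr² · 1
At r = 26: dV/dt = 2704π cm³/s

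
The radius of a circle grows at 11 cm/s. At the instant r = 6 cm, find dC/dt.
22π cm/s

C = 2πr
dC/dt = 2π · dr/dt = 2π · 11 = 22π cm/s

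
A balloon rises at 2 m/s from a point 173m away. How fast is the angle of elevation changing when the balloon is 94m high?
0.008926 rad/s

tan(θ) = y/173
sec²(θ) · dθ/dt = (1/173) · dy/dt
dθ/dt = cos²(θ)/173 · 2 = 173/(173² + 94²) · 2
dθ/dt = 0.008926 rad/s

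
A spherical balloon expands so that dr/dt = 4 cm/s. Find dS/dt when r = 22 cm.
704π cm²/s

S = 4πr²
dS/dt = dS/dr · dr/dt = 8πr · 4
At r = 22: dS/dt = 704π cm²/s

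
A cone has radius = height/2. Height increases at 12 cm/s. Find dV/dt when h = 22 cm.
1452π cm³/s

V = (1/3)π(h/2)²h = πh³/12
dV/dt = πh²/4 · 12
At h = 22: dV/dt = 1452π cm³/s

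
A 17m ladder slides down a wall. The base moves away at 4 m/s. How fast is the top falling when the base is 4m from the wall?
16√273/273 ≈ 0.9684 m/s

x² + y² = 17²
2x·dx/dt + 2y·dy/dt = 0
dy/dt = -x/y · dx/dt = -4/√273 · 4 = -16√273/273 m/s
The top is descending at 16√273/273 ≈ 0.9684 m/s.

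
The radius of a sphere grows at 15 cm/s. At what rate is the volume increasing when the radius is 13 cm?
10140π cm³/s

V = (4/3)πr³
dV/dt = dV/dr · dr/dt = 4πr² · 15
At r = 13: dV/dt = 10140π cm³/s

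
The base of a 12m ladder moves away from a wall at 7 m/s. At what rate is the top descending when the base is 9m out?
3√7 ≈ 7.937 m/s

x² + y² = 12²
2x·dx/dt + 2y·dy/dt = 0
dy/dt = -x/y · dx/dt = -9/(3√7) · 7 = -3√7 m/s
The top is descending at 3√7 ≈ 7.937 m/s.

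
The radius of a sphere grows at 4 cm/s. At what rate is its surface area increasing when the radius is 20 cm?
640π cm²/s

S = 4πr²
dS/dt = dS/dr · dr/dt = 8πr · 4
At r = 20: dS/dt = 640π cm²/s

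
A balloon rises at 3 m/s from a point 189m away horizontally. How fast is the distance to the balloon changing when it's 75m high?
75√4594/4594 ≈ 1.107 m/s

z² = 189² + y²
z = √(189² + 75²) = 3√4594
dz/dt = y/z · dy/dt = 75/(3√4594) · 3 = 75√4594/4594 ≈ 1.107 m/s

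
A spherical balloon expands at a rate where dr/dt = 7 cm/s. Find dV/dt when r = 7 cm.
1372π cm³/s

V = (4/3)πr³
dV/dt = dV/dr · dr/dt = 4πr² · 7
At r = 7: dV/dt = 1372π cm³/s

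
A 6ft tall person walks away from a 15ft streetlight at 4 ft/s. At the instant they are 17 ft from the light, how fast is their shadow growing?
8/3 ft/s

By similar triangles: 15/(x+s) = 6/s
Solving: s = 6x/9
ds/dt = 6/9 · dx/dt = 2/3 · 4 = 8/3 ft/s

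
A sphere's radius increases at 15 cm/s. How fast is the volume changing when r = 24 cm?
34560π cm³/s

V = (4/3)πr³
dV/dt = dV/dr · dr/dt = 4πr² · 15
At r = 24: dV/dt = 34560π cm³/s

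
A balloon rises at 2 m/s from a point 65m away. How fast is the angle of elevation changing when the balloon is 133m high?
0.005932 rad/s

tan(θ) = y/65
sec²(θ) · dθ/dt = (1/65) · dy/dt
dθ/dt = cos²(θ)/65 · 2 = 65/(65² + 133²) · 2
dθ/dt = 0.005932 rad/s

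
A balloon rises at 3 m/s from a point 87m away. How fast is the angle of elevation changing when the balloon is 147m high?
0.008945 rad/s

tan(θ) = y/87
sec²(θ) · dθ/dt = (1/87) · dy/dt
dθ/dt = cos²(θ)/87 · 3 = 87/(87² + 147²) · 3
dθ/dt = 0.008945 rad/s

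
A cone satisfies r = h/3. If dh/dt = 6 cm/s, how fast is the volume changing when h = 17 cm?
578π/3 cm³/s

V = (1/3)π(h/3)²h = πh³/27
dV/dt = πh²/9 · 6
At h = 17: dV/dt = 578π/3 cm³/s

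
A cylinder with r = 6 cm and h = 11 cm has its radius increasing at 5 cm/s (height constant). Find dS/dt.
230π cm²/s

S = 2πrh + 2πr² (lateral + bases)
dS/dt = (2πh + 4πr)·dr/dt = (2π·11 + 4π·6)·5
= 230π cm²/s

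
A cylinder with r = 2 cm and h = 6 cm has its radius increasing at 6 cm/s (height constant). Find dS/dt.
120π cm²/s

S = 2πrh + 2πr² (lateral + bases)
dS/dt = (2πh + 4πr)·dr/dt = (2π·6 + 4π·2)·6
= 120π cm²/s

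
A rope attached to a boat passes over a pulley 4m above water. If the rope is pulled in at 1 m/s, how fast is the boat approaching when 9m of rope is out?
9√65/65 ≈ 1.116 m/s

rope² = x² + 4²
x = √(9² - 4²) = √65
dx/dt = (rope/x) · d(rope)/dt = (9/√65) · (-1) = -9√65/65 m/s
The boat approaches at 9√65/65 ≈ 1.116 m/s.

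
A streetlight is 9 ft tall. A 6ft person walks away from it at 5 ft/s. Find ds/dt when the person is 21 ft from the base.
10 ft/s

By similar triangles: 9/(x+s) = 6/s
Solving: s = 6x/3
ds/dt = 6/3 · dx/dt = 2 · 5 = 10 ft/s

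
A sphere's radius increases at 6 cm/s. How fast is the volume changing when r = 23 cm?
12696π cm³/s

V = (4/3)πr³
dV/dt = dV/dr · dr/dt = 4πr² · 6
At r = 23: dV/dt = 12696π cm³/s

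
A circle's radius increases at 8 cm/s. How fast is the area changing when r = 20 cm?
320π cm²/s

A = πr²
dA/dt = 2πr · dr/dt = 2π(20)(8) = 320π cm²/s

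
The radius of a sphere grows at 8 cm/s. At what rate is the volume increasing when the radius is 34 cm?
36992π cm³/s

V = (4/3)πr³
dV/dt = dV/dr · dr/dt = 4πr² · 8
At r = 34: dV/dt = 36992π cm³/s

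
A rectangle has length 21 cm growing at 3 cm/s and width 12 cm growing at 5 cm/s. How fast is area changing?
141 cm²/s

A = lw
dA/dt = w·dl/dt + l·dw/dt = 12·3 + 21·5 = 141 cm²/s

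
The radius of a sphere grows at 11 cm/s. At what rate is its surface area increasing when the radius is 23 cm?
2024π cm²/s

S = 4πr²
dS/dt = dS/dr · dr/dt = 8πr · 11
At r = 23: dS/dt = 2024π cm²/s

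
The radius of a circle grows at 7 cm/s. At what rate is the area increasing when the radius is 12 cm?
168π cm²/s

A = πr²
dA/dt = 2πr · dr/dt = 2π(12)(7) = 168π cm²/s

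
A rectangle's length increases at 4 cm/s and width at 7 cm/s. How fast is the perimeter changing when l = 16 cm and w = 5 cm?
22 cm/s

P = 2(l + w)
dP/dt = 2(dl/dt + dw/dt) = 2(4 + 7) = 22 cm/s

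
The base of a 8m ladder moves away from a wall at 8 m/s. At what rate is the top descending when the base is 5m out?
40√39/39 ≈ 6.405 m/s

x² + y² = 8²
2x·dx/dt + 2y·dy/dt = 0
dy/dt = -x/y · dx/dt = -5/√39 · 8 = -40√39/39 m/s
The top is descending at 40√39/39 ≈ 6.405 m/s.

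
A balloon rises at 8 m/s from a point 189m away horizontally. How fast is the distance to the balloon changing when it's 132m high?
352√5905/5905 ≈ 4.581 m/s

z² = 189² + y²
z = √(189² + 132²) = 3√5905
dz/dt = y/z · dy/dt = 132/(3√5905) · 8 = 352√5905/5905 ≈ 4.581 m/s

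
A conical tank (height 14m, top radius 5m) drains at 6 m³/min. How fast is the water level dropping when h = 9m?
392/(675π) ≈ 0.1849 m/min

r/h = 5/14, so r = (5/14)h
V = (1/3)πr²h = (1/3)π((5/14)h)²h = (25/588)πh³
dV/dh = (25/196)πh²
dh/dt = (dV/dt)/(dV/dh) = -6/((25/196)π·9²) = -392/(675π) m/min
The level is dropping at 392/(675π) ≈ 0.1849 m/min.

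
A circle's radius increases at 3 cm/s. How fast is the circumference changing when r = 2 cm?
6π cm/s

C = 2πr
dC/dt = 2π · dr/dt = 2π · 3 = 6π cm/s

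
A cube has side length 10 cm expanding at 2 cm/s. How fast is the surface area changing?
240 cm²/s

A = 6s²
dA/dt = 12s · ds/dt = 12·10·2 = 240 cm²/s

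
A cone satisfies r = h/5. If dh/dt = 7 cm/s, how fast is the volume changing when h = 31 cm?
6727π/25 cm³/s

V = (1/3)π(h/5)²h = πh³/75
dV/dt = πh²/25 · 7
At h = 31: dV/dt = 6727π/25 cm³/s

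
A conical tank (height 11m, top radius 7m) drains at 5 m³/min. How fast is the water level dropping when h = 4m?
605/(784π) ≈ 0.2456 m/min

r/h = 7/11, so r = (7/11)h
V = (1/3)πr²h = (1/3)π((7/11)h)²h = (49/363)πh³
dV/dh = (49/121)πh²
dh/dt = (dV/dt)/(dV/dh) = -5/((49/121)π·4²) = -605/(784π) m/min
The level is dropping at 605/(784π) ≈ 0.2456 m/min.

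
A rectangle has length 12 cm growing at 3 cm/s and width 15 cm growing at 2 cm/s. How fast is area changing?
69 cm²/s

A = lw
dA/dt = w·dl/dt + l·dw/dt = 15·3 + 12·2 = 69 cm²/s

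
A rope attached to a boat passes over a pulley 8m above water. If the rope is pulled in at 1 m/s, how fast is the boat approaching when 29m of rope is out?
29√777/777 ≈ 1.04 m/s

rope² = x² + 8²
x = √(29² - 8²) = √777
dx/dt = (rope/x) · d(rope)/dt = (29/√777) · (-1) = -29√777/777 m/s
The boat approaches at 29√777/777 ≈ 1.04 m/s.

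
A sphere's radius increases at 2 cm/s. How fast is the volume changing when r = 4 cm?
128π cm³/s

V = (4/3)πr³
dV/dt = dV/dr · dr/dt = 4πr² · 2
At r = 4: dV/dt = 128π cm³/s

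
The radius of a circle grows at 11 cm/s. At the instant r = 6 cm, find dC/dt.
22π cm/s

C = 2πr
dC/dt = 2π · dr/dt = 2π · 11 = 22π cm/s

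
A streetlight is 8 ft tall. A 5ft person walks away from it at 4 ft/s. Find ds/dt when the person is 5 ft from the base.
20/3 ft/s

By similar triangles: 8/(x+s) = 5/s
Solving: s = 5x/3
ds/dt = 5/3 · dx/dt = 5/3 · 4 = 20/3 ft/s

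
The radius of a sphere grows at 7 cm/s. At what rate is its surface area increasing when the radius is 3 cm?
168π cm²/s

S = 4πr²
dS/dt = dS/dr · dr/dt = 8πr · 7
At r = 3: dS/dt = 168π cm²/s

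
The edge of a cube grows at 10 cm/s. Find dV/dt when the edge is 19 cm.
10830 cm³/s

V = s³
dV/dt = 3s² · ds/dt = 3·19²·10 = 10830 cm³/s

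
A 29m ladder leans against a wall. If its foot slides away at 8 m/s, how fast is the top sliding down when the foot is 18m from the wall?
144√517/517 ≈ 6.333 m/s

x² + y² = 29²
2x·dx/dt + 2y·dy/dt = 0
dy/dt = -x/y · dx/dt = -18/√517 · 8 = -144√517/517 m/s
The top is descending at 144√517/517 ≈ 6.333 m/s.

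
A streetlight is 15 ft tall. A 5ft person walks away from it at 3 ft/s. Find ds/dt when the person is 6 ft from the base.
3/2 ft/s

By similar triangles: 15/(x+s) = 5/s
Solving: s = 5x/10
ds/dt = 5/10 · dx/dt = 1/2 · 3 = 3/2 ft/s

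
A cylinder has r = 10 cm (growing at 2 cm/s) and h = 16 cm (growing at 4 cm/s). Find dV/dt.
1040π cm³/s

V = πr²h
dV/dt = 2πrh·dr/dt + πr²·dh/dt
= 2π(10)(16)(2) + π(10)²(4)
= 1040π cm³/s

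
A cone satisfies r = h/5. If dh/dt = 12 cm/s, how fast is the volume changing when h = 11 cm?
1452π/25 cm³/s

V = (1/3)π(h/5)²h = πh³/75
dV/dt = πh²/25 · 12
At h = 11: dV/dt = 1452π/25 cm³/s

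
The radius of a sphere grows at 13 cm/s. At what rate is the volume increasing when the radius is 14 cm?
10192π cm³/s

V = (4/3)πr³
dV/dt = dV/dr · dr/dt = 4πr² · 13
At r = 14: dV/dt = 10192π cm³/s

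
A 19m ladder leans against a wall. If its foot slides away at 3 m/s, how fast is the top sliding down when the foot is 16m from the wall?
16√105/35 ≈ 4.684 m/s

x² + y² = 19²
2x·dx/dt + 2y·dy/dt = 0
dy/dt = -x/y · dx/dt = -16/√105 · 3 = -16√105/35 m/s
The top is descending at 16√105/35 ≈ 4.684 m/s.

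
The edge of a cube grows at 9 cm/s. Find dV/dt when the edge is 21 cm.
11907 cm³/s

V = s³
dV/dt = 3s² · ds/dt = 3·21²·9 = 11907 cm³/s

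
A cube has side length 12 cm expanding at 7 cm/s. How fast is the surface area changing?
1008 cm²/s

A = 6s²
dA/dt = 12s · ds/dt = 12·12·7 = 1008 cm²/s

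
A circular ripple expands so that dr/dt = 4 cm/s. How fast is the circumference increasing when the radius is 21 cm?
8π cm/s

C = 2πr
dC/dt = 2π · dr/dt = 2π · 4 = 8π cm/s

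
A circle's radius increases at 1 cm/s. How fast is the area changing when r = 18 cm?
36π cm²/s

A = πr²
dA/dt = 2πr · dr/dt = 2π(18)(1) = 36π cm²/s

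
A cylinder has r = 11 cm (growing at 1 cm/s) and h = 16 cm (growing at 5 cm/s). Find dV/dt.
957π cm³/s

V = πr²h
dV/dt = 2πrh·dr/dt + πr²·dh/dt
= 2π(11)(16)(1) + π(11)²(5)
= 957π cm³/s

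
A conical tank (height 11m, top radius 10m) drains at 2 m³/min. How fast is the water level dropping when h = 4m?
121/(800π) ≈ 0.04814 m/min

r/h = 10/11, so r = (10/11)h
V = (1/3)πr²h = (1/3)π((10/11)h)²h = (100/363)πh³
dV/dh = (100/121)πh²
dh/dt = (dV/dt)/(dV/dh) = -2/((100/121)π·4²) = -121/(800π) m/min
The level is dropping at 121/(800π) ≈ 0.04814 m/min.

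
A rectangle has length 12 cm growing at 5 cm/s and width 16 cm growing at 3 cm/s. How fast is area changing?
116 cm²/s

A = lw
dA/dt = w·dl/dt + l·dw/dt = 16·5 + 12·3 = 116 cm²/s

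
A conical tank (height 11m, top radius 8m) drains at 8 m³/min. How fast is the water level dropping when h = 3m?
121/(72π) ≈ 0.5349 m/min

r/h = 8/11, so r = (8/11)h
V = (1/3)πr²h = (1/3)π((8/11)h)²h = (64/363)πh³
dV/dh = (64/121)πh²
dh/dt = (dV/dt)/(dV/dh) = -8/((64/121)π·3²) = -121/(72π) m/min
The level is dropping at 121/(72π) ≈ 0.5349 m/min.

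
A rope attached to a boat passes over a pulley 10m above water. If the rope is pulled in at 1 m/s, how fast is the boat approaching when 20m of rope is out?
2√3/3 ≈ 1.155 m/s

rope² = x² + 10²
x = √(20² - 10²) = 10√3
dx/dt = (rope/x) · d(rope)/dt = (20/(10√3)) · (-1) = -2√3/3 m/s
The boat approaches at 2√3/3 ≈ 1.155 m/s.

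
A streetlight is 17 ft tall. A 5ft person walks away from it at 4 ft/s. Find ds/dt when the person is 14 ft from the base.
5/3 ft/s

By similar triangles: 17/(x+s) = 5/s
Solving: s = 5x/12
ds/dt = 5/12 · dx/dt = 5/12 · 4 = 5/3 ft/s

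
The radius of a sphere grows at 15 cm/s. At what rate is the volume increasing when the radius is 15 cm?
13500π cm³/s

V = (4/3)πr³
dV/dt = dV/dr · dr/dt = 4πr² · 15
At r = 15: dV/dt = 13500π cm³/s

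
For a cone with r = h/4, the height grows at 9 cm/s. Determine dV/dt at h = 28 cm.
441π cm³/s

V = (1/3)π(h/4)²h = πh³/48
dV/dt = πh²/16 · 9
At h = 28: dV/dt = 441π cm³/s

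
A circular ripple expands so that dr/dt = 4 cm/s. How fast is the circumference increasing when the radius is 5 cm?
8π cm/s

C = 2πr
dC/dt = 2π · dr/dt = 2π · 4 = 8π cm/s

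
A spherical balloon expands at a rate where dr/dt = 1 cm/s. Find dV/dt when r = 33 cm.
4356π cm³/s

V = (4/3)πr³
dV/dt = dV/dr · dr/dt = 4πr² · 1
At r = 33: dV/dt = 4356π cm³/s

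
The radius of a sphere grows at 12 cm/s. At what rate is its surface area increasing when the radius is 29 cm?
2784π cm²/s

S = 4πr²
dS/dt = dS/dr · dr/dt = 8πr · 12
At r = 29: dS/dt = 2784π cm²/s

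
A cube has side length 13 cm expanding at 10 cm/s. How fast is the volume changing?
5070 cm³/s

V = s³
dV/dt = 3s² · ds/dt = 3·13²·10 = 5070 cm³/s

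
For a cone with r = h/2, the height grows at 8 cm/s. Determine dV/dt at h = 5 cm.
50π cm³/s

V = (1/3)π(h/2)²h = πh³/12
dV/dt = πh²/4 · 8
At h = 5: dV/dt = 50π cm³/s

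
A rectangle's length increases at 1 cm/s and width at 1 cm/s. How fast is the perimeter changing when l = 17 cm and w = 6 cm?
4 cm/s

P = 2(l + w)
dP/dt = 2(dl/dt + dw/dt) = 2(1 + 1) = 4 cm/s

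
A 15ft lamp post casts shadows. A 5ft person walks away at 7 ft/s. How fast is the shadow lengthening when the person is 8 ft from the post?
7/2 ft/s

By similar triangles: 15/(x+s) = 5/s
Solving: s = 5x/10
ds/dt = 5/10 · dx/dt = 1/2 · 7 = 7/2 ft/s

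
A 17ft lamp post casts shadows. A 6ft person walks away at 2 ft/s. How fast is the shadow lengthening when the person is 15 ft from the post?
12/11 ft/s

By similar triangles: 17/(x+s) = 6/s
Solving: s = 6x/11
ds/dt = 6/11 · dx/dt = 6/11 · 2 = 12/11 ft/s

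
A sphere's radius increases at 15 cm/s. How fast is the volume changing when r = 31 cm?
57660π cm³/s

V = (4/3)πr³
dV/dt = dV/dr · dr/dt = 4πr² · 15
At r = 31: dV/dt = 57660π cm³/s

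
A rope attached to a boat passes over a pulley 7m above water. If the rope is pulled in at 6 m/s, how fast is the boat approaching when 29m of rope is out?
29√22/22 ≈ 6.183 m/s

rope² = x² + 7²
x = √(29² - 7²) = 6√22
dx/dt = (rope/x) · d(rope)/dt = (29/(6√22)) · (-6) = -29√22/22 m/s
The boat approaches at 29√22/22 ≈ 6.183 m/s.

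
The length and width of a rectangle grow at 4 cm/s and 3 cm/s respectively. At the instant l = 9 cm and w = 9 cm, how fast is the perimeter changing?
14 cm/s

P = 2(l + w)
dP/dt = 2(dl/dt + dw/dt) = 2(4 + 3) = 14 cm/s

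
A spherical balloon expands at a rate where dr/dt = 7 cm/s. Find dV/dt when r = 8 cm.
1792π cm³/s

V = (4/3)πr³
dV/dt = dV/dr · dr/dt = 4πr² · 7
At r = 8: dV/dt = 1792π cm³/s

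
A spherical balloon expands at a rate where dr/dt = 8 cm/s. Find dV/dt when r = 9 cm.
2592π cm³/s

V = (4/3)πr³
dV/dt = dV/dr · dr/dt = 4πr² · 8
At r = 9: dV/dt = 2592π cm³/s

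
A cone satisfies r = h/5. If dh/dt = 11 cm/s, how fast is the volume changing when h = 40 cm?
704π cm³/s

V = (1/3)π(h/5)²h = πh³/75
dV/dt = πh²/25 · 11
At h = 40: dV/dt = 704π cm³/s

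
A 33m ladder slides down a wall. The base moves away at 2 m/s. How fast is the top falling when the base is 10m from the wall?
20√989/989 ≈ 0.636 m/s

x² + y² = 33²
2x·dx/dt + 2y·dy/dt = 0
dy/dt = -x/y · dx/dt = -10/√989 · 2 = -20√989/989 m/s
The top is descending at 20√989/989 ≈ 0.636 m/s.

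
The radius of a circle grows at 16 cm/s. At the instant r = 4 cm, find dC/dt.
32π cm/s

C = 2πr
dC/dt = 2π · dr/dt = 2π · 16 = 32π cm/s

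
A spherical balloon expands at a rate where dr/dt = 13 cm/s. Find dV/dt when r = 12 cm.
7488π cm³/s

V = (4/3)πr³
dV/dt = dV/dr · dr/dt = 4πr² · 13
At r = 12: dV/dt = 7488π cm³/s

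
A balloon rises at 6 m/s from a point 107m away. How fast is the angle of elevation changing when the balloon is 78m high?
0.036617 rad/s

tan(θ) = y/107
sec²(θ) · dθ/dt = (1/107) · dy/dt
dθ/dt = cos²(θ)/107 · 6 = 107/(107² + 78²) · 6
dθ/dt = 0.036617 rad/s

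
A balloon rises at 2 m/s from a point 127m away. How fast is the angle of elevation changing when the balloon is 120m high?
0.00832 rad/s

tan(θ) = y/127
sec²(θ) · dθ/dt = (1/127) · dy/dt
dθ/dt = cos²(θ)/127 · 2 = 127/(127² + 120²) · 2
dθ/dt = 0.00832 rad/s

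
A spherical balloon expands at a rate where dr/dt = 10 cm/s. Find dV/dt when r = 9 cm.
3240π cm³/s

V = (4/3)πr³
dV/dt = dV/dr · dr/dt = 4πr² · 10
At r = 9: dV/dt = 3240π cm³/s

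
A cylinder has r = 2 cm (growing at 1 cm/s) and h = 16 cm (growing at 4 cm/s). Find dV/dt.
80π cm³/s

V = πr²h
dV/dt = 2πrh·dr/dt + πr²·dh/dt
= 2π(2)(16)(1) + π(2)²(4)
= 80π cm³/s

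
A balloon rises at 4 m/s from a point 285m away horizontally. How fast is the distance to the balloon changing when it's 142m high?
568√101389/101389 ≈ 1.784 m/s

z² = 285² + y²
z = √(285² + 142²) = √101389
dz/dt = y/z · dy/dt = 142/√101389 · 4 = 568√101389/101389 ≈ 1.784 m/s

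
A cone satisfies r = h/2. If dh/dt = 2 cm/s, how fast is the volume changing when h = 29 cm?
841π/2 cm³/s

V = (1/3)π(h/2)²h = πh³/12
dV/dt = πh²/4 · 2
At h = 29: dV/dt = 841π/2 cm³/s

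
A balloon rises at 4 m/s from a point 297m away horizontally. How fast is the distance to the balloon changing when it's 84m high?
112√10585/10585 ≈ 1.089 m/s

z² = 297² + y²
z = √(297² + 84²) = 3√10585
dz/dt = y/z · dy/dt = 84/(3√10585) · 4 = 112√10585/10585 ≈ 1.089 m/s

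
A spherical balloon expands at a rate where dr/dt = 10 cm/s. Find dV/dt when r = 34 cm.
46240π cm³/s

V = (4/3)πr³
dV/dt = dV/dr · dr/dt = 4πr² · 10
At r = 34: dV/dt = 46240π cm³/s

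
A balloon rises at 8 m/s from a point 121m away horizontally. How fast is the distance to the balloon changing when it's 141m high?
564√34522/17261 ≈ 6.071 m/s

z² = 121² + y²
z = √(121² + 141²) = √34522
dz/dt = y/z · dy/dt = 141/√34522 · 8 = 564√34522/17261 ≈ 6.071 m/s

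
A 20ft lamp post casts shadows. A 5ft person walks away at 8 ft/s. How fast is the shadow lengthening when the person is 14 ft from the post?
8/3 ft/s

By similar triangles: 20/(x+s) = 5/s
Solving: s = 5x/15
ds/dt = 5/15 · dx/dt = 1/3 · 8 = 8/3 ft/s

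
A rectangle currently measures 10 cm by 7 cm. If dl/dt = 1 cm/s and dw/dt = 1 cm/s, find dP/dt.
4 cm/s

P = 2(l + w)
dP/dt = 2(dl/dt + dw/dt) = 2(1 + 1) = 4 cm/s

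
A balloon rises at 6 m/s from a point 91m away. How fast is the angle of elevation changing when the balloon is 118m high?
0.024589 rad/s

tan(θ) = y/91
sec²(θ) · dθ/dt = (1/91) · dy/dt
dθ/dt = cos²(θ)/91 · 6 = 91/(91² + 118²) · 6
dθ/dt = 0.024589 rad/s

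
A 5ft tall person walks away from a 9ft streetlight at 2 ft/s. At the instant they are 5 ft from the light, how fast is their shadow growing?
5/2 ft/s

By similar triangles: 9/(x+s) = 5/s
Solving: s = 5x/4
ds/dt = 5/4 · dx/dt = 5/4 · 2 = 5/2 ft/s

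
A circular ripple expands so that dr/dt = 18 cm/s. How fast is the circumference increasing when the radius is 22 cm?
36π cm/s

C = 2πr
dC/dt = 2π · dr/dt = 2π · 18 = 36π cm/s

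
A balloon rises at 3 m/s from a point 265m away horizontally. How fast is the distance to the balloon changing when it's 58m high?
174√73589/73589 ≈ 0.6414 m/s

z² = 265² + y²
z = √(265² + 58²) = √73589
dz/dt = y/z · dy/dt = 58/√73589 · 3 = 174√73589/73589 ≈ 0.6414 m/s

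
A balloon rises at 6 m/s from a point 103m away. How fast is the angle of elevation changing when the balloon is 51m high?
0.046783 rad/s

tan(θ) = y/103
sec²(θ) · dθ/dt = (1/103) · dy/dt
dθ/dt = cos²(θ)/103 · 6 = 103/(103² + 51²) · 6
dθ/dt = 0.046783 rad/s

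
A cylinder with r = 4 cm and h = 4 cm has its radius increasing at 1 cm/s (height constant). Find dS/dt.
24π cm²/s

S = 2πrh + 2πr² (lateral + bases)
dS/dt = (2πh + 4πr)·dr/dt = (2π·4 + 4π·4)·1
= 24π cm²/s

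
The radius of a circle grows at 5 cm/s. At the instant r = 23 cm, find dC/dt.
10π cm/s

C = 2πr
dC/dt = 2π · dr/dt = 2π · 5 = 10π cm/s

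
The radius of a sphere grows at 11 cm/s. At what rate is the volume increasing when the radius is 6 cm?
1584π cm³/s

V = (4/3)πr³
dV/dt = dV/dr · dr/dt = 4πr² · 11
At r = 6: dV/dt = 1584π cm³/s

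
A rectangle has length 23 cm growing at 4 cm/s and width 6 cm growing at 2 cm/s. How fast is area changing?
70 cm²/s

A = lw
dA/dt = w·dl/dt + l·dw/dt = 6·4 + 23·2 = 70 cm²/s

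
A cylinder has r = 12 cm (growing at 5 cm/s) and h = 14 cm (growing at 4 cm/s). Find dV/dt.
2256π cm³/s

V = πr²h
dV/dt = 2πrh·dr/dt + πr²·dh/dt
= 2π(12)(14)(5) + π(12)²(4)
= 2256π cm³/s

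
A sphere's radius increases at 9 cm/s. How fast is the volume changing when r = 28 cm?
28224π cm³/s

V = (4/3)πr³
dV/dt = dV/dr · dr/dt = 4πr² · 9
At r = 28: dV/dt = 28224π cm³/s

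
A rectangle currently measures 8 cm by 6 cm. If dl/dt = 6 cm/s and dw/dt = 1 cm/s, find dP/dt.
14 cm/s

P = 2(l + w)
dP/dt = 2(dl/dt + dw/dt) = 2(6 + 1) = 14 cm/s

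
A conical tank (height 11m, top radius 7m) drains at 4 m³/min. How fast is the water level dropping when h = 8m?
121/(784π) ≈ 0.04913 m/min

r/h = 7/11, so r = (7/11)h
V = (1/3)πr²h = (1/3)π((7/11)h)²h = (49/363)πh³
dV/dh = (49/121)πh²
dh/dt = (dV/dt)/(dV/dh) = -4/((49/121)π·8²) = -121/(784π) m/min
The level is dropping at 121/(784π) ≈ 0.04913 m/min.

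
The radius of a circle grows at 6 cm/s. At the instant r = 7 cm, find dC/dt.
12π cm/s

C = 2πr
dC/dt = 2π · dr/dt = 2π · 6 = 12π cm/s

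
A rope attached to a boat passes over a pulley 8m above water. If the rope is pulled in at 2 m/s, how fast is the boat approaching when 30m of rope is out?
30√209/209 ≈ 2.075 m/s

rope² = x² + 8²
x = √(30² - 8²) = 2√209
dx/dt = (rope/x) · d(rope)/dt = (30/(2√209)) · (-2) = -30√209/209 m/s
The boat approaches at 30√209/209 ≈ 2.075 m/s.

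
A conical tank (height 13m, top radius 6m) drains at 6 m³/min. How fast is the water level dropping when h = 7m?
169/(294π) ≈ 0.183 m/min

r/h = 6/13, so r = (6/13)h
V = (1/3)πr²h = (1/3)π((6/13)h)²h = (12/169)πh³
dV/dh = (36/169)πh²
dh/dt = (dV/dt)/(dV/dh) = -6/((36/169)π·7²) = -169/(294π) m/min
The level is dropping at 169/(294π) ≈ 0.183 m/min.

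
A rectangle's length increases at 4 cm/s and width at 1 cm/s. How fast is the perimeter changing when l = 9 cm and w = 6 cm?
10 cm/s

P = 2(l + w)
dP/dt = 2(dl/dt + dw/dt) = 2(4 + 1) = 10 cm/s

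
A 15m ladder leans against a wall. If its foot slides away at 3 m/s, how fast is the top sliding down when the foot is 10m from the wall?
6√5/5 ≈ 2.683 m/s

x² + y² = 15²
2x·dx/dt + 2y·dy/dt = 0
dy/dt = -x/y · dx/dt = -10/(5√5) · 3 = -6√5/5 m/s
The top is descending at 6√5/5 ≈ 2.683 m/s.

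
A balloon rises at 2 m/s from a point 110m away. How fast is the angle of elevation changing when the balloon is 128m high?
0.007724 rad/s

tan(θ) = y/110
sec²(θ) · dθ/dt = (1/110) · dy/dt
dθ/dt = cos²(θ)/110 · 2 = 110/(110² + 128²) · 2
dθ/dt = 0.007724 rad/s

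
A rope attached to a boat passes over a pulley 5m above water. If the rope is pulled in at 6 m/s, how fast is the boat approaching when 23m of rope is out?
23√14/14 ≈ 6.147 m/s

rope² = x² + 5²
x = √(23² - 5²) = 6√14
dx/dt = (rope/x) · d(rope)/dt = (23/(6√14)) · (-6) = -23√14/14 m/s
The boat approaches at 23√14/14 ≈ 6.147 m/s.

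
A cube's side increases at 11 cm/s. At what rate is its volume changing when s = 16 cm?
8448 cm³/s

V = s³
dV/dt = 3s² · ds/dt = 3·16²·11 = 8448 cm³/s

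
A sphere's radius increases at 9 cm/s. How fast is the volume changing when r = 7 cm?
1764π cm³/s

V = (4/3)πr³
dV/dt = dV/dr · dr/dt = 4πr² · 9
At r = 7: dV/dt = 1764π cm³/s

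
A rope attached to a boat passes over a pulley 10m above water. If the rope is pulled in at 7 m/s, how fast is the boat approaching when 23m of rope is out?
161√429/429 ≈ 7.773 m/s

rope² = x² + 10²
x = √(23² - 10²) = √429
dx/dt = (rope/x) · d(rope)/dt = (23/√429) · (-7) = -161√429/429 m/s
The boat approaches at 161√429/429 ≈ 7.773 m/s.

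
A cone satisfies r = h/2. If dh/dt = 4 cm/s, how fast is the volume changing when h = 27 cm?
729π cm³/s

V = (1/3)π(h/2)²h = πh³/12
dV/dt = πh²/4 · 4
At h = 27: dV/dt = 729π cm³/s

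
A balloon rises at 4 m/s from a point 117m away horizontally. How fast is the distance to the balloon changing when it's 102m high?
136√2677/2677 ≈ 2.629 m/s

z² = 117² + y²
z = √(117² + 102²) = 3√2677
dz/dt = y/z · dy/dt = 102/(3√2677) · 4 = 136√2677/2677 ≈ 2.629 m/s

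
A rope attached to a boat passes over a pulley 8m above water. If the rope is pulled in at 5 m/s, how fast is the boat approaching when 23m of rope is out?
23√465/93 ≈ 5.333 m/s

rope² = x² + 8²
x = √(23² - 8²) = √465
dx/dt = (rope/x) · d(rope)/dt = (23/√465) · (-5) = -23√465/93 m/s
The boat approaches at 23√465/93 ≈ 5.333 m/s.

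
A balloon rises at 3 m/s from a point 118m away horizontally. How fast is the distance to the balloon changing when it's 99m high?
297√949/4745 ≈ 1.928 m/s

z² = 118² + y²
z = √(118² + 99²) = 5√949
dz/dt = y/z · dy/dt = 99/(5√949) · 3 = 297√949/4745 ≈ 1.928 m/s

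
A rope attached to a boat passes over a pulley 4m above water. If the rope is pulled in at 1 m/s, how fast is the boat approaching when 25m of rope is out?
25√609/609 ≈ 1.013 m/s

rope² = x² + 4²
x = √(25² - 4²) = √609
dx/dt = (rope/x) · d(rope)/dt = (25/√609) · (-1) = -25√609/609 m/s
The boat approaches at 25√609/609 ≈ 1.013 m/s.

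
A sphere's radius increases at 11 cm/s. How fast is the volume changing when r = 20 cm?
17600π cm³/s

V = (4/3)πr³
dV/dt = dV/dr · dr/dt = 4πr² · 11
At r = 20: dV/dt = 17600π cm³/s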